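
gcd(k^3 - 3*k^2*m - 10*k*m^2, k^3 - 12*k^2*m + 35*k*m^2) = k^2 - 5*k*m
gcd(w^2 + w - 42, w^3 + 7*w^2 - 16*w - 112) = w + 7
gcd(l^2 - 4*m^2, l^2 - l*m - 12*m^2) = 1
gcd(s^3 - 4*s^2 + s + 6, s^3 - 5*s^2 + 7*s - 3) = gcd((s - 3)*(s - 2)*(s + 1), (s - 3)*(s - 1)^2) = s - 3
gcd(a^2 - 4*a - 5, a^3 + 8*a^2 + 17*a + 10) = a + 1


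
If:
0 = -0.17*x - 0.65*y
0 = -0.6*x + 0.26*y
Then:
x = 0.00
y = 0.00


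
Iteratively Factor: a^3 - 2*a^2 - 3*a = (a + 1)*(a^2 - 3*a) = (a - 3)*(a + 1)*(a)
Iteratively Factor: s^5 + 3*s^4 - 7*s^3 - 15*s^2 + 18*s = (s - 1)*(s^4 + 4*s^3 - 3*s^2 - 18*s) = (s - 2)*(s - 1)*(s^3 + 6*s^2 + 9*s) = (s - 2)*(s - 1)*(s + 3)*(s^2 + 3*s) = (s - 2)*(s - 1)*(s + 3)^2*(s)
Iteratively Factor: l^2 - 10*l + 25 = (l - 5)*(l - 5)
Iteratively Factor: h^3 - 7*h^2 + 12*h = (h)*(h^2 - 7*h + 12) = h*(h - 4)*(h - 3)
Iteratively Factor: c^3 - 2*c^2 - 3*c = (c + 1)*(c^2 - 3*c) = (c - 3)*(c + 1)*(c)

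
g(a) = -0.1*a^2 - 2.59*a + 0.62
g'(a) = -0.2*a - 2.59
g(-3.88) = 9.16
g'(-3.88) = -1.81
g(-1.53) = 4.35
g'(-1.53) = -2.28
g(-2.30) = 6.05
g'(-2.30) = -2.13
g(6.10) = -18.90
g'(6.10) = -3.81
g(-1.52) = 4.33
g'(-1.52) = -2.29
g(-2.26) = 5.96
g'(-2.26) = -2.14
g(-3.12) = 7.73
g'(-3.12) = -1.97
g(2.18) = -5.50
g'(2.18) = -3.03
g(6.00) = -18.52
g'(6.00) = -3.79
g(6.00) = -18.52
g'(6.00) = -3.79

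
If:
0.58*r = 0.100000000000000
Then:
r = 0.17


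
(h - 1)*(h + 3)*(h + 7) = h^3 + 9*h^2 + 11*h - 21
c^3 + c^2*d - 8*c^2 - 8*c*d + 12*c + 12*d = (c - 6)*(c - 2)*(c + d)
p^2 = p^2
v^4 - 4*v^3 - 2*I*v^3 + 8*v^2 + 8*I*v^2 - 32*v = v*(v - 4)*(v - 4*I)*(v + 2*I)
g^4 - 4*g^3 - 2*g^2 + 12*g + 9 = (g - 3)^2*(g + 1)^2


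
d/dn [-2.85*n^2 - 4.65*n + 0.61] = -5.7*n - 4.65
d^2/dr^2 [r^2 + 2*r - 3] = 2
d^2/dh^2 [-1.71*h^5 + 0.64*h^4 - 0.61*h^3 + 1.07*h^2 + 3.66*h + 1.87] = -34.2*h^3 + 7.68*h^2 - 3.66*h + 2.14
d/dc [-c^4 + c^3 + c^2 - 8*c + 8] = -4*c^3 + 3*c^2 + 2*c - 8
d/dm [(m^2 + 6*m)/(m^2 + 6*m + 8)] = 16*(m + 3)/(m^4 + 12*m^3 + 52*m^2 + 96*m + 64)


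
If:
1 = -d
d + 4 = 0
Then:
No Solution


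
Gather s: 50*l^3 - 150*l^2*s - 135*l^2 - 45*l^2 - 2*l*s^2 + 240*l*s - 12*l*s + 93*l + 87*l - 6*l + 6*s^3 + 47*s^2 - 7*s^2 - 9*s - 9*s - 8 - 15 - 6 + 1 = 50*l^3 - 180*l^2 + 174*l + 6*s^3 + s^2*(40 - 2*l) + s*(-150*l^2 + 228*l - 18) - 28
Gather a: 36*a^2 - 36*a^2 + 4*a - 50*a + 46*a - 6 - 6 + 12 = 0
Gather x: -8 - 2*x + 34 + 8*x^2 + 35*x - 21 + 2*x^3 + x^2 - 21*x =2*x^3 + 9*x^2 + 12*x + 5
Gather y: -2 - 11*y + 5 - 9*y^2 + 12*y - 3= -9*y^2 + y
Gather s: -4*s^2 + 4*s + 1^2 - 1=-4*s^2 + 4*s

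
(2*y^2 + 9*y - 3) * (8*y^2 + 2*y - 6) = 16*y^4 + 76*y^3 - 18*y^2 - 60*y + 18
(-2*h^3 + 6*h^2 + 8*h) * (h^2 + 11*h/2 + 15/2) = -2*h^5 - 5*h^4 + 26*h^3 + 89*h^2 + 60*h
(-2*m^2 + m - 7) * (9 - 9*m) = 18*m^3 - 27*m^2 + 72*m - 63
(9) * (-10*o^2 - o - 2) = -90*o^2 - 9*o - 18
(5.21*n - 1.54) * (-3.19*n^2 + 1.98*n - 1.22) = -16.6199*n^3 + 15.2284*n^2 - 9.4054*n + 1.8788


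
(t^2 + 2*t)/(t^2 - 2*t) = (t + 2)/(t - 2)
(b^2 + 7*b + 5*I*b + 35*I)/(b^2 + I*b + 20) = (b + 7)/(b - 4*I)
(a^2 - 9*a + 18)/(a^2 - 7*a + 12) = (a - 6)/(a - 4)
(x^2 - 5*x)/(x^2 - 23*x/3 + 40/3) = 3*x/(3*x - 8)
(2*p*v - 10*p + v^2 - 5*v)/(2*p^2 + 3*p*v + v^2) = (v - 5)/(p + v)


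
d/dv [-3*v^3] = -9*v^2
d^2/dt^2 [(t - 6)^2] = 2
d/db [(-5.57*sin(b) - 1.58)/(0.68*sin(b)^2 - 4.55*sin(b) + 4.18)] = (3.7876*sin(b)^2 + 2.1488*sin(b) - 30.4716)*cos(b)/(0.4624*sin(b)^4 - 6.188*sin(b)^3 + 26.3873*sin(b)^2 - 38.038*sin(b) + 17.4724)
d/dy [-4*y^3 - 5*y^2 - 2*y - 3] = -12*y^2 - 10*y - 2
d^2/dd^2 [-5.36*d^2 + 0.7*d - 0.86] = -10.7200000000000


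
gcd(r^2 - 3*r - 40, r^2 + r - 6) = 1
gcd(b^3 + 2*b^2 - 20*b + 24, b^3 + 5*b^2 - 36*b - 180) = b + 6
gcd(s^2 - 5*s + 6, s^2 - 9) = s - 3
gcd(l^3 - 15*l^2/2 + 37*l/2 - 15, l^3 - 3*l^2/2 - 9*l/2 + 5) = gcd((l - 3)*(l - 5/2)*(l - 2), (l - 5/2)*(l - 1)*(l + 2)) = l - 5/2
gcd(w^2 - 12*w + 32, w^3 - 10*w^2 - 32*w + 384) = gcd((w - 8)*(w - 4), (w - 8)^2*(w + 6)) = w - 8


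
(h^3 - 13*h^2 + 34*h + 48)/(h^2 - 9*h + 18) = (h^2 - 7*h - 8)/(h - 3)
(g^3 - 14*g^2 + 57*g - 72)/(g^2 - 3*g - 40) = (g^2 - 6*g + 9)/(g + 5)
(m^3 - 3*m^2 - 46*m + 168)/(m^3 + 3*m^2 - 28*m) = (m - 6)/m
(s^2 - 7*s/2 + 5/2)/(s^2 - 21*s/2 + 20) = (s - 1)/(s - 8)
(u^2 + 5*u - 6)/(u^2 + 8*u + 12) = (u - 1)/(u + 2)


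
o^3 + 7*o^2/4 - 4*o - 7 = (o - 2)*(o + 7/4)*(o + 2)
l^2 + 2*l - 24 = (l - 4)*(l + 6)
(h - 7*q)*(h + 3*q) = h^2 - 4*h*q - 21*q^2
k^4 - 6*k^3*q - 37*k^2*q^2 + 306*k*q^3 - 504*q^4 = (k - 6*q)*(k - 4*q)*(k - 3*q)*(k + 7*q)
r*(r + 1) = r^2 + r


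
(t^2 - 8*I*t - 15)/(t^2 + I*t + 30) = (t - 3*I)/(t + 6*I)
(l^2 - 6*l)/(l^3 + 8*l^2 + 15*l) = (l - 6)/(l^2 + 8*l + 15)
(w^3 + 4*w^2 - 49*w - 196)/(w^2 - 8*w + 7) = (w^2 + 11*w + 28)/(w - 1)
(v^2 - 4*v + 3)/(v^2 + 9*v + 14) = (v^2 - 4*v + 3)/(v^2 + 9*v + 14)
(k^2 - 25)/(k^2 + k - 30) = (k + 5)/(k + 6)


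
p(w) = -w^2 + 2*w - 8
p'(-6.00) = 14.00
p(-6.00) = -56.00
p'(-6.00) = 14.00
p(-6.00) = -56.00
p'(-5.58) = 13.16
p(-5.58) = -50.30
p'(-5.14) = 12.28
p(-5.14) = -44.70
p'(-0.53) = 3.06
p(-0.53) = -9.34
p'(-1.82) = 5.64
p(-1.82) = -14.95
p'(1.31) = -0.62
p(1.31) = -7.10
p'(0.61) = 0.78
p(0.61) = -7.15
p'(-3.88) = 9.76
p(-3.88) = -30.81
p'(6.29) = -10.58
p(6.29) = -34.98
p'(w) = 2 - 2*w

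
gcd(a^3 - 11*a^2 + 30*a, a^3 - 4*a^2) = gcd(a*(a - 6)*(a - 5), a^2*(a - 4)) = a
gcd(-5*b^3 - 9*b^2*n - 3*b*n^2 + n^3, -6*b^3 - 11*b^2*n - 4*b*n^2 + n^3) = b^2 + 2*b*n + n^2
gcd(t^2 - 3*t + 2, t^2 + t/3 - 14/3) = t - 2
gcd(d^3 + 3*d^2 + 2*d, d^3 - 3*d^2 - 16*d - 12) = d^2 + 3*d + 2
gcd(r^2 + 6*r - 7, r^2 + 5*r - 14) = r + 7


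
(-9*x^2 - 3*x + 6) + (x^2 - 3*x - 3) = -8*x^2 - 6*x + 3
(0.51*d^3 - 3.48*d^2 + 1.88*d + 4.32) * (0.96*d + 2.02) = 0.4896*d^4 - 2.3106*d^3 - 5.2248*d^2 + 7.9448*d + 8.7264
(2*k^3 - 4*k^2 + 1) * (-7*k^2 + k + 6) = -14*k^5 + 30*k^4 + 8*k^3 - 31*k^2 + k + 6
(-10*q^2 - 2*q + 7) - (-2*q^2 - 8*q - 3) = -8*q^2 + 6*q + 10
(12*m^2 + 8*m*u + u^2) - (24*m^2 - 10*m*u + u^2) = -12*m^2 + 18*m*u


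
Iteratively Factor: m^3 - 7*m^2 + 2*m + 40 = (m + 2)*(m^2 - 9*m + 20) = (m - 4)*(m + 2)*(m - 5)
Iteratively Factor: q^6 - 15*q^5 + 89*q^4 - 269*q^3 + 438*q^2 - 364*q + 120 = (q - 2)*(q^5 - 13*q^4 + 63*q^3 - 143*q^2 + 152*q - 60) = (q - 3)*(q - 2)*(q^4 - 10*q^3 + 33*q^2 - 44*q + 20) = (q - 3)*(q - 2)^2*(q^3 - 8*q^2 + 17*q - 10) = (q - 3)*(q - 2)^2*(q - 1)*(q^2 - 7*q + 10) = (q - 5)*(q - 3)*(q - 2)^2*(q - 1)*(q - 2)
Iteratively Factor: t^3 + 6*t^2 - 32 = (t + 4)*(t^2 + 2*t - 8) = (t - 2)*(t + 4)*(t + 4)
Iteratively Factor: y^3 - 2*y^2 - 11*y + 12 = (y - 1)*(y^2 - y - 12) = (y - 4)*(y - 1)*(y + 3)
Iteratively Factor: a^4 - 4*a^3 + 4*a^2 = (a)*(a^3 - 4*a^2 + 4*a) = a^2*(a^2 - 4*a + 4) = a^2*(a - 2)*(a - 2)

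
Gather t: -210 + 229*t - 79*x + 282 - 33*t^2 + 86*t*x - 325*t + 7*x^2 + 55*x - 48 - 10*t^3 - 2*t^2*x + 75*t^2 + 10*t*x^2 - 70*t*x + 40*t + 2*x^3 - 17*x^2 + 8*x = -10*t^3 + t^2*(42 - 2*x) + t*(10*x^2 + 16*x - 56) + 2*x^3 - 10*x^2 - 16*x + 24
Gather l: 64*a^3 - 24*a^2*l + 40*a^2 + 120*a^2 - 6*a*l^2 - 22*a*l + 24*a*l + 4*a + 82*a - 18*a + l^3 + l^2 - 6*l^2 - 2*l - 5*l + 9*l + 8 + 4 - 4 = 64*a^3 + 160*a^2 + 68*a + l^3 + l^2*(-6*a - 5) + l*(-24*a^2 + 2*a + 2) + 8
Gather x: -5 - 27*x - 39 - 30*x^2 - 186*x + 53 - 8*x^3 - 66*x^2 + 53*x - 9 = -8*x^3 - 96*x^2 - 160*x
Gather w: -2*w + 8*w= 6*w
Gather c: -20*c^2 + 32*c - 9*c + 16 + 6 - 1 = -20*c^2 + 23*c + 21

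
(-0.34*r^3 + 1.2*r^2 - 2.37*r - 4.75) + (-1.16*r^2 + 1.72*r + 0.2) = -0.34*r^3 + 0.04*r^2 - 0.65*r - 4.55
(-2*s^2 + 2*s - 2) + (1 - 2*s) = -2*s^2 - 1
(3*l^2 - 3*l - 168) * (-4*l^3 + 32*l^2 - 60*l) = -12*l^5 + 108*l^4 + 396*l^3 - 5196*l^2 + 10080*l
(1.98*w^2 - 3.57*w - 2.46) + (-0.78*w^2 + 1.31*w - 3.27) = 1.2*w^2 - 2.26*w - 5.73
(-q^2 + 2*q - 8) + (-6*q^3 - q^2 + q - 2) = -6*q^3 - 2*q^2 + 3*q - 10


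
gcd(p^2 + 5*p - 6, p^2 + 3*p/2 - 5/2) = p - 1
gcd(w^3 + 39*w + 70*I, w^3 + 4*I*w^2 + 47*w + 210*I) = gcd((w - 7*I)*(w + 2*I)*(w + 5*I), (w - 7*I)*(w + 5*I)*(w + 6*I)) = w^2 - 2*I*w + 35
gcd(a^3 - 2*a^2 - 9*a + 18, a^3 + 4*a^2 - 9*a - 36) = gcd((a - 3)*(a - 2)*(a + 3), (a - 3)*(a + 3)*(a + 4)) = a^2 - 9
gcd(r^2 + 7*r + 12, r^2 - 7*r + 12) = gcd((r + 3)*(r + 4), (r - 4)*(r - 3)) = 1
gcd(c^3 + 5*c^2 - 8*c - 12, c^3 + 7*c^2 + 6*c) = c^2 + 7*c + 6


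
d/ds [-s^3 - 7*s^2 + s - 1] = -3*s^2 - 14*s + 1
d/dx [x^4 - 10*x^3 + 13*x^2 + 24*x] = 4*x^3 - 30*x^2 + 26*x + 24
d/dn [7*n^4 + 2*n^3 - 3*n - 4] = 28*n^3 + 6*n^2 - 3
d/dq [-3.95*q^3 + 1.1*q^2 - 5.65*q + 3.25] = -11.85*q^2 + 2.2*q - 5.65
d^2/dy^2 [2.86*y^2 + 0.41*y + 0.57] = 5.72000000000000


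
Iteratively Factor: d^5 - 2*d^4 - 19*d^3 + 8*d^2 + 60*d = (d)*(d^4 - 2*d^3 - 19*d^2 + 8*d + 60) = d*(d + 2)*(d^3 - 4*d^2 - 11*d + 30) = d*(d + 2)*(d + 3)*(d^2 - 7*d + 10) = d*(d - 5)*(d + 2)*(d + 3)*(d - 2)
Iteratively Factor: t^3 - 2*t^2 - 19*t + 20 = (t + 4)*(t^2 - 6*t + 5) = (t - 5)*(t + 4)*(t - 1)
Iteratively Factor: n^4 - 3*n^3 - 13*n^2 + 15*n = (n - 5)*(n^3 + 2*n^2 - 3*n) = n*(n - 5)*(n^2 + 2*n - 3) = n*(n - 5)*(n + 3)*(n - 1)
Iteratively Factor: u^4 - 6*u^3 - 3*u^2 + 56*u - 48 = (u - 4)*(u^3 - 2*u^2 - 11*u + 12) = (u - 4)*(u + 3)*(u^2 - 5*u + 4) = (u - 4)^2*(u + 3)*(u - 1)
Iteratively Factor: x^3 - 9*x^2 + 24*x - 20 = (x - 2)*(x^2 - 7*x + 10) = (x - 2)^2*(x - 5)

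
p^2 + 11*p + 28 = (p + 4)*(p + 7)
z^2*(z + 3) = z^3 + 3*z^2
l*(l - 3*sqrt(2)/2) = l^2 - 3*sqrt(2)*l/2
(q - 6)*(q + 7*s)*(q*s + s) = q^3*s + 7*q^2*s^2 - 5*q^2*s - 35*q*s^2 - 6*q*s - 42*s^2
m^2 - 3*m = m*(m - 3)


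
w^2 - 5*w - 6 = (w - 6)*(w + 1)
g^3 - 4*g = g*(g - 2)*(g + 2)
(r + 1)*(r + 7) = r^2 + 8*r + 7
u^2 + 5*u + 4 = (u + 1)*(u + 4)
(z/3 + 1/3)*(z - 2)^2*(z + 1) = z^4/3 - 2*z^3/3 - z^2 + 4*z/3 + 4/3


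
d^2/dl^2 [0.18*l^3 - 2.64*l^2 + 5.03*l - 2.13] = 1.08*l - 5.28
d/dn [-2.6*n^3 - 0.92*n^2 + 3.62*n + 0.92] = -7.8*n^2 - 1.84*n + 3.62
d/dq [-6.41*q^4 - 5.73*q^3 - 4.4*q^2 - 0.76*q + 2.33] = -25.64*q^3 - 17.19*q^2 - 8.8*q - 0.76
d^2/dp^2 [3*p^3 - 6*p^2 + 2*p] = 18*p - 12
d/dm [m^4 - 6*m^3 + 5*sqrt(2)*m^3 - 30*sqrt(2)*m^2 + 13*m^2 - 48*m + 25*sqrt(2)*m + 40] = 4*m^3 - 18*m^2 + 15*sqrt(2)*m^2 - 60*sqrt(2)*m + 26*m - 48 + 25*sqrt(2)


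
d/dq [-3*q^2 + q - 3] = 1 - 6*q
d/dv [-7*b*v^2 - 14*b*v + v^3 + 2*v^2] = -14*b*v - 14*b + 3*v^2 + 4*v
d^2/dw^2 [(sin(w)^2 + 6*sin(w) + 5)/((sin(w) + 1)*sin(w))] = 5*(cos(w)^2 + 1)/sin(w)^3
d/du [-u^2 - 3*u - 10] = -2*u - 3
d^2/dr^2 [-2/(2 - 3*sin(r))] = 6*(-3*sin(r)^2 - 2*sin(r) + 6)/(3*sin(r) - 2)^3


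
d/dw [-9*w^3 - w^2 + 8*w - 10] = -27*w^2 - 2*w + 8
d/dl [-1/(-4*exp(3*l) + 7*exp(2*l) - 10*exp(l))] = 2*(-6*exp(2*l) + 7*exp(l) - 5)*exp(-l)/(4*exp(2*l) - 7*exp(l) + 10)^2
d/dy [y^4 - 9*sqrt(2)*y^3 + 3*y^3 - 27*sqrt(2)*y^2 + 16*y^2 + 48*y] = 4*y^3 - 27*sqrt(2)*y^2 + 9*y^2 - 54*sqrt(2)*y + 32*y + 48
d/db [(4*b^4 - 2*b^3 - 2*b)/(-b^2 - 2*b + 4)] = 2*(-4*b^5 - 11*b^4 + 36*b^3 - 13*b^2 - 4)/(b^4 + 4*b^3 - 4*b^2 - 16*b + 16)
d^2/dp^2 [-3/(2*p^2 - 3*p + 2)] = 6*(4*p^2 - 6*p - (4*p - 3)^2 + 4)/(2*p^2 - 3*p + 2)^3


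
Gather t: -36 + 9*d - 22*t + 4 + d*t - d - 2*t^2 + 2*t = 8*d - 2*t^2 + t*(d - 20) - 32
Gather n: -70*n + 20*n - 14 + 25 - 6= 5 - 50*n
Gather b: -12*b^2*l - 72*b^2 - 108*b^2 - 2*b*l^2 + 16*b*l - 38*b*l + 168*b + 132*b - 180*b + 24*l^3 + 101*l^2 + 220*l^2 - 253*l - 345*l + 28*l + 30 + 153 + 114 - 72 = b^2*(-12*l - 180) + b*(-2*l^2 - 22*l + 120) + 24*l^3 + 321*l^2 - 570*l + 225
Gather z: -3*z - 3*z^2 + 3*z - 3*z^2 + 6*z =-6*z^2 + 6*z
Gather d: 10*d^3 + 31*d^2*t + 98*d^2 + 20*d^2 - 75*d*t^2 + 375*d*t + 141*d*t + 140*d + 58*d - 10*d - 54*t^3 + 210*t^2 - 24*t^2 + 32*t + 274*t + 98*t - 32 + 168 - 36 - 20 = 10*d^3 + d^2*(31*t + 118) + d*(-75*t^2 + 516*t + 188) - 54*t^3 + 186*t^2 + 404*t + 80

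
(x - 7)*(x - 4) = x^2 - 11*x + 28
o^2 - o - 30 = (o - 6)*(o + 5)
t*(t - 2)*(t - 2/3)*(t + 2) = t^4 - 2*t^3/3 - 4*t^2 + 8*t/3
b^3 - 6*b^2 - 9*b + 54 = (b - 6)*(b - 3)*(b + 3)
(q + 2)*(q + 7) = q^2 + 9*q + 14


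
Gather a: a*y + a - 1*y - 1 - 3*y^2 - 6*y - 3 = a*(y + 1) - 3*y^2 - 7*y - 4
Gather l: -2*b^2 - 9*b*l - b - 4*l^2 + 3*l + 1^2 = -2*b^2 - b - 4*l^2 + l*(3 - 9*b) + 1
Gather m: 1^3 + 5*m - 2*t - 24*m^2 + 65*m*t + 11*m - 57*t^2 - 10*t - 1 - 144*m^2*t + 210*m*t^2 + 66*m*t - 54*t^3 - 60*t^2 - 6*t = m^2*(-144*t - 24) + m*(210*t^2 + 131*t + 16) - 54*t^3 - 117*t^2 - 18*t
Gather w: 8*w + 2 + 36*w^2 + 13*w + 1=36*w^2 + 21*w + 3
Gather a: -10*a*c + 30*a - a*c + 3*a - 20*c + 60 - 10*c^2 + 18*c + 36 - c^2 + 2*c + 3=a*(33 - 11*c) - 11*c^2 + 99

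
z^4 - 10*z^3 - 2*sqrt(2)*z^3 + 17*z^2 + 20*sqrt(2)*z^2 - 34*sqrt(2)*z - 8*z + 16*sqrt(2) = (z - 8)*(z - 1)^2*(z - 2*sqrt(2))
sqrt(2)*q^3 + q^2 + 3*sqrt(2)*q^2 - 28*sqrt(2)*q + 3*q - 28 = (q - 4)*(q + 7)*(sqrt(2)*q + 1)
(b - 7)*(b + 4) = b^2 - 3*b - 28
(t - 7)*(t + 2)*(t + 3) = t^3 - 2*t^2 - 29*t - 42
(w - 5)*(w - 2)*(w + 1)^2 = w^4 - 5*w^3 - 3*w^2 + 13*w + 10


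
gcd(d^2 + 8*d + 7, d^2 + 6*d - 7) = d + 7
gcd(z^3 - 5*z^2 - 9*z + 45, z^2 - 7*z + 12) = z - 3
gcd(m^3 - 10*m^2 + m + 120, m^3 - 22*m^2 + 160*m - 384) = m - 8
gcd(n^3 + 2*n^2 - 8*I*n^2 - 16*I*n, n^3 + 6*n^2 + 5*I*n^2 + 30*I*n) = n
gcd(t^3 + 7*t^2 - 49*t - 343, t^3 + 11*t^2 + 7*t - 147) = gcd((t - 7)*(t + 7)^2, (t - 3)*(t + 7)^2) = t^2 + 14*t + 49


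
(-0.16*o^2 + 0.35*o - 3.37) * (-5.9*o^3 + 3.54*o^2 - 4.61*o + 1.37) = 0.944*o^5 - 2.6314*o^4 + 21.8596*o^3 - 13.7625*o^2 + 16.0152*o - 4.6169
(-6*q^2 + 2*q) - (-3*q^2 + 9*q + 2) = -3*q^2 - 7*q - 2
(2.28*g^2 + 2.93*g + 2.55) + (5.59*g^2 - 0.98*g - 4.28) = 7.87*g^2 + 1.95*g - 1.73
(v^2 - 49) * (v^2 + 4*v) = v^4 + 4*v^3 - 49*v^2 - 196*v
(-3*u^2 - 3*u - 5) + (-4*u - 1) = -3*u^2 - 7*u - 6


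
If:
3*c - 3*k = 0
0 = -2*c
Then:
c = 0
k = 0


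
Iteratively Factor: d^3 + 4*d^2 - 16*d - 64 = (d + 4)*(d^2 - 16) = (d - 4)*(d + 4)*(d + 4)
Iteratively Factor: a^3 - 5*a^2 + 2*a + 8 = (a - 2)*(a^2 - 3*a - 4) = (a - 2)*(a + 1)*(a - 4)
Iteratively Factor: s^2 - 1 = (s + 1)*(s - 1)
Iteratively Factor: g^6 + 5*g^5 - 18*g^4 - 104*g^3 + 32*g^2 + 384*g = (g + 4)*(g^5 + g^4 - 22*g^3 - 16*g^2 + 96*g) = g*(g + 4)*(g^4 + g^3 - 22*g^2 - 16*g + 96) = g*(g + 4)^2*(g^3 - 3*g^2 - 10*g + 24) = g*(g + 3)*(g + 4)^2*(g^2 - 6*g + 8) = g*(g - 2)*(g + 3)*(g + 4)^2*(g - 4)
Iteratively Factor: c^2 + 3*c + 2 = (c + 2)*(c + 1)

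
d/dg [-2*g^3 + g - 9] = 1 - 6*g^2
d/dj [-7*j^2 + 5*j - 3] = 5 - 14*j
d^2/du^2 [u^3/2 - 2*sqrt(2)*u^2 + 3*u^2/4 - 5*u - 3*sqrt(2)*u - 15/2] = 3*u - 4*sqrt(2) + 3/2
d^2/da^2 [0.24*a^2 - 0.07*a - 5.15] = 0.480000000000000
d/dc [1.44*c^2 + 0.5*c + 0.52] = 2.88*c + 0.5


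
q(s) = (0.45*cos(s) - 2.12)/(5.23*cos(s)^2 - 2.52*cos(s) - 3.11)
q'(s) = (10.46*sin(s)*cos(s) - 2.52*sin(s))*(0.45*cos(s) - 2.12)/(5.23*cos(s)^2 - 2.52*cos(s) - 3.11)^2 - 0.45*sin(s)/(5.23*cos(s)^2 - 2.52*cos(s) - 3.11)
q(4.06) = -6.89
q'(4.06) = -138.74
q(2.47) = -1.20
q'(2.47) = 3.72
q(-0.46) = 1.47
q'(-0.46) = 3.65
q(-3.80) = -1.15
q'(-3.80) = 3.39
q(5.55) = 0.85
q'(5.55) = 1.29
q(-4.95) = 0.59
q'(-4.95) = 0.14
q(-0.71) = 0.88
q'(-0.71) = 1.40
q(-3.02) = -0.56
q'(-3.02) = -0.18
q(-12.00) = 1.15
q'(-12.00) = -2.42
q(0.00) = 4.18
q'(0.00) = 0.00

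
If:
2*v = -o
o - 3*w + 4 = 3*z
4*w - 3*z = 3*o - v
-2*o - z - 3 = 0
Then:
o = -158/71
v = 79/71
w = -61/71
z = 103/71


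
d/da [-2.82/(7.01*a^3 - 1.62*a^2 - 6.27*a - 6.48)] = (59.3046*a^2 - 9.1368*a - 17.6814)/(-7.01*a^3 + 1.62*a^2 + 6.27*a + 6.48)^2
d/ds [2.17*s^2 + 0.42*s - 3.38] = 4.34*s + 0.42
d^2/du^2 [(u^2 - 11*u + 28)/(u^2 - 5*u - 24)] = 4*(-3*u^3 + 78*u^2 - 606*u + 1634)/(u^6 - 15*u^5 + 3*u^4 + 595*u^3 - 72*u^2 - 8640*u - 13824)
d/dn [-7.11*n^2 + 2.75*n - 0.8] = 2.75 - 14.22*n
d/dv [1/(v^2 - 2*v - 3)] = 2*(1 - v)/(-v^2 + 2*v + 3)^2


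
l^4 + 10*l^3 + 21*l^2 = l^2*(l + 3)*(l + 7)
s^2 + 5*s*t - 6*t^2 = (s - t)*(s + 6*t)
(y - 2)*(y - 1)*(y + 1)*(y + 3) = y^4 + y^3 - 7*y^2 - y + 6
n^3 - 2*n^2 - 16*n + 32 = (n - 4)*(n - 2)*(n + 4)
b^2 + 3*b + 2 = (b + 1)*(b + 2)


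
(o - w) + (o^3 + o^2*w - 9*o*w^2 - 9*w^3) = o^3 + o^2*w - 9*o*w^2 + o - 9*w^3 - w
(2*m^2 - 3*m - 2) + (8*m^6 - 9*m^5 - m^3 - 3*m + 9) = 8*m^6 - 9*m^5 - m^3 + 2*m^2 - 6*m + 7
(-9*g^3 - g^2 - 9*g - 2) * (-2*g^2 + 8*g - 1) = 18*g^5 - 70*g^4 + 19*g^3 - 67*g^2 - 7*g + 2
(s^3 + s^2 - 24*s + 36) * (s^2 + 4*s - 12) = s^5 + 5*s^4 - 32*s^3 - 72*s^2 + 432*s - 432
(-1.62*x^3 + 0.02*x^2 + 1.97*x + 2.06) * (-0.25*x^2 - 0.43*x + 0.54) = 0.405*x^5 + 0.6916*x^4 - 1.3759*x^3 - 1.3513*x^2 + 0.178*x + 1.1124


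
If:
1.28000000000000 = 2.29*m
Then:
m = 0.56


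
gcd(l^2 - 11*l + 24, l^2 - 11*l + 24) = l^2 - 11*l + 24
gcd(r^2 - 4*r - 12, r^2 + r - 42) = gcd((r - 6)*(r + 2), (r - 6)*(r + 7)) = r - 6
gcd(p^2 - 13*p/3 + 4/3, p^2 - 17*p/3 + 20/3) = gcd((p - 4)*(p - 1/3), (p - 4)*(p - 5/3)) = p - 4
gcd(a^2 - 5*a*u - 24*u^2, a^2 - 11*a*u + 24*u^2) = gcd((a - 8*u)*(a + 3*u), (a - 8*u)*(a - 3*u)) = -a + 8*u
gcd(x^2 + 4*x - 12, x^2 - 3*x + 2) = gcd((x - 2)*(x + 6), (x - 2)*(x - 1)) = x - 2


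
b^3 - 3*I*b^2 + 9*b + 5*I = (b - 5*I)*(b + I)^2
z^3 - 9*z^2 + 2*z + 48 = (z - 8)*(z - 3)*(z + 2)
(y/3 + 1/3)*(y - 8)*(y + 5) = y^3/3 - 2*y^2/3 - 43*y/3 - 40/3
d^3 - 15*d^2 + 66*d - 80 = (d - 8)*(d - 5)*(d - 2)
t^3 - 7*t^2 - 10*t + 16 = (t - 8)*(t - 1)*(t + 2)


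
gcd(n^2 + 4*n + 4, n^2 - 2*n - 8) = n + 2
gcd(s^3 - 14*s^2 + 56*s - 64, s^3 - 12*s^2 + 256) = s - 8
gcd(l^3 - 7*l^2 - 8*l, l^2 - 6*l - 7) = l + 1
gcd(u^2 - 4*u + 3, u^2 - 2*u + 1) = u - 1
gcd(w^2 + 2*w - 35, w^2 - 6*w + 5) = w - 5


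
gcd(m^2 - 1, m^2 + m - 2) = m - 1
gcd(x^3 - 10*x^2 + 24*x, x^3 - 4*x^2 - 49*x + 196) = x - 4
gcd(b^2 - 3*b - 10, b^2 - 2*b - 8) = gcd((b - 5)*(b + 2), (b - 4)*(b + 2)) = b + 2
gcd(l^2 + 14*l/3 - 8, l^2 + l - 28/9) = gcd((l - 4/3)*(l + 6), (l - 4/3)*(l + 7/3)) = l - 4/3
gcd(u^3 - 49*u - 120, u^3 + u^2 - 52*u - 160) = u^2 - 3*u - 40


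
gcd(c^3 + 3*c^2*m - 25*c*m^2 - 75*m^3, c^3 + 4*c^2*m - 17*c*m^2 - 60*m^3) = c^2 + 8*c*m + 15*m^2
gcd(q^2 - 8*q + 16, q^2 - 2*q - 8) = q - 4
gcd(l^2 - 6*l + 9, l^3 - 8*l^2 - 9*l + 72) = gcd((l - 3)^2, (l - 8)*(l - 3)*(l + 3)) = l - 3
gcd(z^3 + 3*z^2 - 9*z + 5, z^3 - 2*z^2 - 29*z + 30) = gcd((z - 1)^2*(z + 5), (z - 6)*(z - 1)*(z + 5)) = z^2 + 4*z - 5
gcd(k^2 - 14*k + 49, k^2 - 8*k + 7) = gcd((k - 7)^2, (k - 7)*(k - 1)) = k - 7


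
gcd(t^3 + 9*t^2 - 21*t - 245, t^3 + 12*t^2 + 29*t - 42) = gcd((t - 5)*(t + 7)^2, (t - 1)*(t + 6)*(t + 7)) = t + 7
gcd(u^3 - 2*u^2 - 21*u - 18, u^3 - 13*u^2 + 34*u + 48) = u^2 - 5*u - 6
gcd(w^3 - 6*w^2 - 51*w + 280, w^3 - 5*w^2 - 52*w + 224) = w^2 - w - 56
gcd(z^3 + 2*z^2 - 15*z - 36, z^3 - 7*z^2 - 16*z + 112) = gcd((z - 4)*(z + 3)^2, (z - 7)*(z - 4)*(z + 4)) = z - 4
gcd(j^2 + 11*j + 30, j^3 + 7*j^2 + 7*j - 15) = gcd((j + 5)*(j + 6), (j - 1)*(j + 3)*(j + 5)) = j + 5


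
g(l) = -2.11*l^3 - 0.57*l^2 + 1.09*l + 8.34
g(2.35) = -19.63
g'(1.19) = -9.23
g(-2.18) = 25.12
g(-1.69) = 15.05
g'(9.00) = -521.90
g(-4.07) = 136.72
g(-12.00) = 3559.26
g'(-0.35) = 0.71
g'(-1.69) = -15.06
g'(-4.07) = -99.13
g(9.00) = -1566.21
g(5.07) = -275.77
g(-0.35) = 7.98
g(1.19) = 5.27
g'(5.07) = -167.40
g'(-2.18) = -26.51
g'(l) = -6.33*l^2 - 1.14*l + 1.09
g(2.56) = -28.01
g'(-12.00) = -896.75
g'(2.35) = -36.55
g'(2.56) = -43.31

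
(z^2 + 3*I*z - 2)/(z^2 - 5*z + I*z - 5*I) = (z + 2*I)/(z - 5)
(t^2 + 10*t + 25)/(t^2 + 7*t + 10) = (t + 5)/(t + 2)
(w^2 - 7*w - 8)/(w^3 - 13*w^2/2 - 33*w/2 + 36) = 2*(w + 1)/(2*w^2 + 3*w - 9)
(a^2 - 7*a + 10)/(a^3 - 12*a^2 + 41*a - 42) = (a - 5)/(a^2 - 10*a + 21)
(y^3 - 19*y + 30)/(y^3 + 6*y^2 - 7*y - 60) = (y - 2)/(y + 4)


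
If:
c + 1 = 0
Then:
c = -1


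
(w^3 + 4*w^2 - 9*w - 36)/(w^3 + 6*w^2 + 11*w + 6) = (w^2 + w - 12)/(w^2 + 3*w + 2)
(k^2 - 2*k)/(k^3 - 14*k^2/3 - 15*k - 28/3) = 3*k*(2 - k)/(-3*k^3 + 14*k^2 + 45*k + 28)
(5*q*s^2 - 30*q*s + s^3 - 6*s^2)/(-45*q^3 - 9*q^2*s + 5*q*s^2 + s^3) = s*(6 - s)/(9*q^2 - s^2)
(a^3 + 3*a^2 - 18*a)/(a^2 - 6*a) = (a^2 + 3*a - 18)/(a - 6)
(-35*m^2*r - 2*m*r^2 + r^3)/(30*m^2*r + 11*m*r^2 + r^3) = (-7*m + r)/(6*m + r)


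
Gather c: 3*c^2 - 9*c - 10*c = 3*c^2 - 19*c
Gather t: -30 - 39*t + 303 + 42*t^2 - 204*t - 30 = 42*t^2 - 243*t + 243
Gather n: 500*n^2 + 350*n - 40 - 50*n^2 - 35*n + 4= 450*n^2 + 315*n - 36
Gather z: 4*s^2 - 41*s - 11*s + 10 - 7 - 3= 4*s^2 - 52*s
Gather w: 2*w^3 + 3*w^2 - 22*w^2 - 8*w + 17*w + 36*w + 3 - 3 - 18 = 2*w^3 - 19*w^2 + 45*w - 18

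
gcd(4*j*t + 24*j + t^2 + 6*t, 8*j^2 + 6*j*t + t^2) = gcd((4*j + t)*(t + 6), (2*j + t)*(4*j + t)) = 4*j + t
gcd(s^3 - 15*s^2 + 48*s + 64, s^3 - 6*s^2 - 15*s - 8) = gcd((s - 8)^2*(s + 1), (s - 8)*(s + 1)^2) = s^2 - 7*s - 8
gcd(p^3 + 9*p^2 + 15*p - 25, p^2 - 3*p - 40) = p + 5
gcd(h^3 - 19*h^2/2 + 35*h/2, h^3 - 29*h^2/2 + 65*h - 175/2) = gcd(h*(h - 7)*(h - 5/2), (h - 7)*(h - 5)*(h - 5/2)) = h^2 - 19*h/2 + 35/2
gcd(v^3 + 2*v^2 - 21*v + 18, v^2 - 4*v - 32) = 1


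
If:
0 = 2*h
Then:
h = 0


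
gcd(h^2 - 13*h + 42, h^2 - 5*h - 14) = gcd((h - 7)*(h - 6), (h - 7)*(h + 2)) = h - 7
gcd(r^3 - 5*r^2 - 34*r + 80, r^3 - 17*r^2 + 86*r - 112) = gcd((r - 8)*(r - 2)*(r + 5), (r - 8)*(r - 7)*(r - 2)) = r^2 - 10*r + 16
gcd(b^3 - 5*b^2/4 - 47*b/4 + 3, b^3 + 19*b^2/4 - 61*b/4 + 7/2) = b - 1/4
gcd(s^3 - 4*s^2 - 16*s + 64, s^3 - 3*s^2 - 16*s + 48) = s^2 - 16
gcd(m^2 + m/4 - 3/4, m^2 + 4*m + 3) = m + 1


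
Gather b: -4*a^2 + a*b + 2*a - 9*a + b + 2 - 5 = -4*a^2 - 7*a + b*(a + 1) - 3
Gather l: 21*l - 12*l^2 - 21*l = -12*l^2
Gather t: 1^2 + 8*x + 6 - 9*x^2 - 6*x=-9*x^2 + 2*x + 7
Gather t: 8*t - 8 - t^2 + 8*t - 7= -t^2 + 16*t - 15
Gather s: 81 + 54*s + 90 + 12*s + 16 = 66*s + 187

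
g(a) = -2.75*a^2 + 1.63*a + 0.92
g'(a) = 1.63 - 5.5*a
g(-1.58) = -8.52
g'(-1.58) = 10.32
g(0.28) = 1.16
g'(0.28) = 0.09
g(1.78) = -4.89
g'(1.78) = -8.16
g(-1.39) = -6.66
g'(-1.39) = 9.28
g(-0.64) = -1.25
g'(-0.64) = 5.15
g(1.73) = -4.49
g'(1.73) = -7.88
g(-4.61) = -65.04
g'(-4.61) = 26.98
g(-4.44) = -60.53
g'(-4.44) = 26.05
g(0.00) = 0.92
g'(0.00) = 1.63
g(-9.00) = -236.50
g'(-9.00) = 51.13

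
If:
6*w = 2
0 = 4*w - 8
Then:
No Solution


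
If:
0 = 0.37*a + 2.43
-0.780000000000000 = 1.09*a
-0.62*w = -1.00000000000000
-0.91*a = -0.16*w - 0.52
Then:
No Solution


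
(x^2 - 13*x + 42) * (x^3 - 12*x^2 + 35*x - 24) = x^5 - 25*x^4 + 233*x^3 - 983*x^2 + 1782*x - 1008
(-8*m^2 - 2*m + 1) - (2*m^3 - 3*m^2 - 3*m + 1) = -2*m^3 - 5*m^2 + m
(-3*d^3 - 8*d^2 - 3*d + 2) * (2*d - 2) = -6*d^4 - 10*d^3 + 10*d^2 + 10*d - 4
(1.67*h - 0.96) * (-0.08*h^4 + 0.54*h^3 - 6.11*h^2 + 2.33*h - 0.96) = -0.1336*h^5 + 0.9786*h^4 - 10.7221*h^3 + 9.7567*h^2 - 3.84*h + 0.9216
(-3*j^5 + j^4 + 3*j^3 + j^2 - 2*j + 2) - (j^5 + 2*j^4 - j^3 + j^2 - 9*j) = -4*j^5 - j^4 + 4*j^3 + 7*j + 2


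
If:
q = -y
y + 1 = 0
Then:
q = 1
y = -1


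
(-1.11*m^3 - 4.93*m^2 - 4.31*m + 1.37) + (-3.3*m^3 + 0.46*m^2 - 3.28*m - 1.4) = -4.41*m^3 - 4.47*m^2 - 7.59*m - 0.0299999999999998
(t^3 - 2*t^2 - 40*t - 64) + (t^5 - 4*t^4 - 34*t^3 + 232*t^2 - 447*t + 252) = t^5 - 4*t^4 - 33*t^3 + 230*t^2 - 487*t + 188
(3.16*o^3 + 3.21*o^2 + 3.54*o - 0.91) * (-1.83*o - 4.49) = -5.7828*o^4 - 20.0627*o^3 - 20.8911*o^2 - 14.2293*o + 4.0859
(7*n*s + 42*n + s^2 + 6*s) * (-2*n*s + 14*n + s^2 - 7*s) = -14*n^2*s^2 + 14*n^2*s + 588*n^2 + 5*n*s^3 - 5*n*s^2 - 210*n*s + s^4 - s^3 - 42*s^2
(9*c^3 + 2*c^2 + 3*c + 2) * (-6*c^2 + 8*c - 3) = -54*c^5 + 60*c^4 - 29*c^3 + 6*c^2 + 7*c - 6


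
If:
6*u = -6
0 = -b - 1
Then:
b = -1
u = -1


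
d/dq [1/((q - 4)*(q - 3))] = (7 - 2*q)/(q^4 - 14*q^3 + 73*q^2 - 168*q + 144)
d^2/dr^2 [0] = 0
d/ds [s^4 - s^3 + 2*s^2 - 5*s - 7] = 4*s^3 - 3*s^2 + 4*s - 5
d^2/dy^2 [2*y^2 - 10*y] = 4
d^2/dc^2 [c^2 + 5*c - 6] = 2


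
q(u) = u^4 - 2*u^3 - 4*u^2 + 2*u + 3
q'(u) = 4*u^3 - 6*u^2 - 8*u + 2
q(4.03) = 78.96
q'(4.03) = 134.12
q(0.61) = 2.42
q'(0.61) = -4.20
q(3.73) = 44.59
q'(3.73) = 96.26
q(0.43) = 3.00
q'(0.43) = -2.23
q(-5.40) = 1040.79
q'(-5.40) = -759.62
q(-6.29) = 1895.20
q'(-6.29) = -1180.50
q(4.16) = 97.60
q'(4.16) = 152.85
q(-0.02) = 2.96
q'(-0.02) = 2.16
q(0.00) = 3.00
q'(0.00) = 2.00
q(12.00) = 16731.00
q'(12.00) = 5954.00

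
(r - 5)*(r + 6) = r^2 + r - 30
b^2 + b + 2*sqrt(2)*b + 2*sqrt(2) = (b + 1)*(b + 2*sqrt(2))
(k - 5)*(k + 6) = k^2 + k - 30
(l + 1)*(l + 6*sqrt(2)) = l^2 + l + 6*sqrt(2)*l + 6*sqrt(2)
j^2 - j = j*(j - 1)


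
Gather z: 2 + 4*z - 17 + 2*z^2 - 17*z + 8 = 2*z^2 - 13*z - 7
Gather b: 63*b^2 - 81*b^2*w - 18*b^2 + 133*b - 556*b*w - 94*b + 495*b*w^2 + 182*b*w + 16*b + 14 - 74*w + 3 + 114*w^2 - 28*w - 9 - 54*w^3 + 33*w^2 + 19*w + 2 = b^2*(45 - 81*w) + b*(495*w^2 - 374*w + 55) - 54*w^3 + 147*w^2 - 83*w + 10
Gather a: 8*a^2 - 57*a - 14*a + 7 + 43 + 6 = 8*a^2 - 71*a + 56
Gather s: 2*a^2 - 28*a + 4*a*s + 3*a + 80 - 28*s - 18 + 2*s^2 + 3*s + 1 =2*a^2 - 25*a + 2*s^2 + s*(4*a - 25) + 63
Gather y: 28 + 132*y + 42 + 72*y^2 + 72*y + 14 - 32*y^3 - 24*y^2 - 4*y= -32*y^3 + 48*y^2 + 200*y + 84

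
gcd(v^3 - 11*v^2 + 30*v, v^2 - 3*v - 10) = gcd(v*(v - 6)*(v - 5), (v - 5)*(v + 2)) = v - 5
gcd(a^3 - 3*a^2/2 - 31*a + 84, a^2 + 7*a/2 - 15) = a + 6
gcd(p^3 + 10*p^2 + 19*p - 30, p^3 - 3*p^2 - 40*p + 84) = p + 6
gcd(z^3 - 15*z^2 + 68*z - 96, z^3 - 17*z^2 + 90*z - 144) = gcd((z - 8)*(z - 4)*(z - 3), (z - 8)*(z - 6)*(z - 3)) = z^2 - 11*z + 24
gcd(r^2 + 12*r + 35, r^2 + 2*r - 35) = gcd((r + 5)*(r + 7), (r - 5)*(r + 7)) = r + 7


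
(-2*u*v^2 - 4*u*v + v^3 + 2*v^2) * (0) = 0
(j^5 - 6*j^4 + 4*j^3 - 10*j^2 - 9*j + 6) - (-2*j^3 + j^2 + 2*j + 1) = j^5 - 6*j^4 + 6*j^3 - 11*j^2 - 11*j + 5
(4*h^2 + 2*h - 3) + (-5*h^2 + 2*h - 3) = -h^2 + 4*h - 6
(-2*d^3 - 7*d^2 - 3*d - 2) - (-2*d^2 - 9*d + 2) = -2*d^3 - 5*d^2 + 6*d - 4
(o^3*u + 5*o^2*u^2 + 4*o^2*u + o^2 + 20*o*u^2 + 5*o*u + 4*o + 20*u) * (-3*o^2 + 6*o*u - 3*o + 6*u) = -3*o^5*u - 9*o^4*u^2 - 15*o^4*u - 3*o^4 + 30*o^3*u^3 - 45*o^3*u^2 - 21*o^3*u - 15*o^3 + 150*o^2*u^3 - 6*o^2*u^2 - 45*o^2*u - 12*o^2 + 120*o*u^3 + 150*o*u^2 - 36*o*u + 120*u^2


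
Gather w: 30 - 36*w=30 - 36*w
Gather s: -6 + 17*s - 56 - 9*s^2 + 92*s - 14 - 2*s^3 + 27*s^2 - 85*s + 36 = -2*s^3 + 18*s^2 + 24*s - 40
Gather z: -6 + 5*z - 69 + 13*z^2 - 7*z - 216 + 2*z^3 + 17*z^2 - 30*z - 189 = 2*z^3 + 30*z^2 - 32*z - 480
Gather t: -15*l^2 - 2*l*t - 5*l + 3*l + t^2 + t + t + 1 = -15*l^2 - 2*l + t^2 + t*(2 - 2*l) + 1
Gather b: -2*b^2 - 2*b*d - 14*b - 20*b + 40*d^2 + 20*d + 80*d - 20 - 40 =-2*b^2 + b*(-2*d - 34) + 40*d^2 + 100*d - 60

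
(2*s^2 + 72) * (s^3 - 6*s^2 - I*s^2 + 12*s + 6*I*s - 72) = 2*s^5 - 12*s^4 - 2*I*s^4 + 96*s^3 + 12*I*s^3 - 576*s^2 - 72*I*s^2 + 864*s + 432*I*s - 5184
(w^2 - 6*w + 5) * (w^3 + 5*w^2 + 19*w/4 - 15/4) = w^5 - w^4 - 81*w^3/4 - 29*w^2/4 + 185*w/4 - 75/4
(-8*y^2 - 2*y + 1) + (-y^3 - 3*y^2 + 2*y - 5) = -y^3 - 11*y^2 - 4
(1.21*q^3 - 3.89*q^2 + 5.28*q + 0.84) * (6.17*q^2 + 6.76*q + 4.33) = 7.4657*q^5 - 15.8217*q^4 + 11.5205*q^3 + 24.0319*q^2 + 28.5408*q + 3.6372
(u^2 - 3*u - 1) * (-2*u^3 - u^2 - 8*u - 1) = -2*u^5 + 5*u^4 - 3*u^3 + 24*u^2 + 11*u + 1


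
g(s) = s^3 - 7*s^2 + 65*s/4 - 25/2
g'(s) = 3*s^2 - 14*s + 65/4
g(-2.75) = -130.92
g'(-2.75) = 77.44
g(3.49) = 1.46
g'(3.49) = 3.93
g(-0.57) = -24.22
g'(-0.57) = 25.20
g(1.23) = -1.24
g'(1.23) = 3.57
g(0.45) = -6.51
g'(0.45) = 10.56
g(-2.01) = -81.56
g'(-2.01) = 56.51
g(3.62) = 2.03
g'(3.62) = 4.88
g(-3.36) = -184.06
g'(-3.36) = 97.16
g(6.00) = 49.00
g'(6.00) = 40.25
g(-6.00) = -578.00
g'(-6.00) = 208.25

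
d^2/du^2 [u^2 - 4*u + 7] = 2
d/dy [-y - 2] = -1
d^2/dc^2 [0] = 0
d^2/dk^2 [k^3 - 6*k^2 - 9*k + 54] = 6*k - 12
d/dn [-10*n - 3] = -10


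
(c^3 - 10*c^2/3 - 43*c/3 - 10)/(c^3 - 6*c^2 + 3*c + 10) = (c^2 - 13*c/3 - 10)/(c^2 - 7*c + 10)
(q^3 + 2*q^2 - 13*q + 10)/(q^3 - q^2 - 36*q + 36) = (q^2 + 3*q - 10)/(q^2 - 36)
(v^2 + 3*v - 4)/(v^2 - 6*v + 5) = (v + 4)/(v - 5)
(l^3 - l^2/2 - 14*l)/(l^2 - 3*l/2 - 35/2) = l*(l - 4)/(l - 5)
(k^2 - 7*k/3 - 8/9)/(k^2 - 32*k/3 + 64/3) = (k + 1/3)/(k - 8)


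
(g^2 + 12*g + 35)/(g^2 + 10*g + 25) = (g + 7)/(g + 5)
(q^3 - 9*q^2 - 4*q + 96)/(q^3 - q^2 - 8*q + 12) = (q^2 - 12*q + 32)/(q^2 - 4*q + 4)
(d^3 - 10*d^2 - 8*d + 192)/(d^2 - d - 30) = (d^2 - 4*d - 32)/(d + 5)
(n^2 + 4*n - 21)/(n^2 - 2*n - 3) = (n + 7)/(n + 1)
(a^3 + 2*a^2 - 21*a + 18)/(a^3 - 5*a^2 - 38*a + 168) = (a^2 - 4*a + 3)/(a^2 - 11*a + 28)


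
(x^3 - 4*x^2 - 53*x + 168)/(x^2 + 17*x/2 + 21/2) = 2*(x^2 - 11*x + 24)/(2*x + 3)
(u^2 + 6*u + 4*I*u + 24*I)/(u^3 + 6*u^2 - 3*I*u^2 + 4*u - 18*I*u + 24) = (u + 4*I)/(u^2 - 3*I*u + 4)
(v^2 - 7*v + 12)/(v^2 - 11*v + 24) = (v - 4)/(v - 8)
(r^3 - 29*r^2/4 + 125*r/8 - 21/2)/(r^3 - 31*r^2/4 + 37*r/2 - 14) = (r - 3/2)/(r - 2)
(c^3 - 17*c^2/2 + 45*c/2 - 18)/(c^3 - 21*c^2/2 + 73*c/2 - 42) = (2*c - 3)/(2*c - 7)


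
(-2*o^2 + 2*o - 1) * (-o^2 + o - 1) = 2*o^4 - 4*o^3 + 5*o^2 - 3*o + 1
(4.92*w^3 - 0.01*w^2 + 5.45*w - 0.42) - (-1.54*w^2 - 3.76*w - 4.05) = 4.92*w^3 + 1.53*w^2 + 9.21*w + 3.63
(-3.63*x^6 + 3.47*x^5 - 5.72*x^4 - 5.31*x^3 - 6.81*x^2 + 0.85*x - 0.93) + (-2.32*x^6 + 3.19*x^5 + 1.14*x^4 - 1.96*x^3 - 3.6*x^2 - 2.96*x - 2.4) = -5.95*x^6 + 6.66*x^5 - 4.58*x^4 - 7.27*x^3 - 10.41*x^2 - 2.11*x - 3.33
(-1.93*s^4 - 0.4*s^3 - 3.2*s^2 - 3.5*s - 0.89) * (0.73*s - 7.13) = -1.4089*s^5 + 13.4689*s^4 + 0.516*s^3 + 20.261*s^2 + 24.3053*s + 6.3457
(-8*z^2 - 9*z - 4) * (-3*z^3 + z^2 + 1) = 24*z^5 + 19*z^4 + 3*z^3 - 12*z^2 - 9*z - 4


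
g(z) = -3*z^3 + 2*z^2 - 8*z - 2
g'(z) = -9*z^2 + 4*z - 8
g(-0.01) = -1.92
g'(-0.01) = -8.04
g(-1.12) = 13.68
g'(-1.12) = -23.77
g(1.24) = -14.56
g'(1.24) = -16.88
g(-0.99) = 10.79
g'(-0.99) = -20.78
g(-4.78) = 409.58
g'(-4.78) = -232.76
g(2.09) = -37.37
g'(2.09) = -38.95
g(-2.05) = 48.65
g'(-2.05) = -54.02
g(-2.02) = 47.05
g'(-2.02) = -52.80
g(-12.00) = 5566.00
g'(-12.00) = -1352.00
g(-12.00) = 5566.00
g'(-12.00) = -1352.00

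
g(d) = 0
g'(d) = 0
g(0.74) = 0.00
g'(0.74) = 0.00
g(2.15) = 0.00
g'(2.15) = 0.00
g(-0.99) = 0.00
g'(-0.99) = 0.00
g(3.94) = 0.00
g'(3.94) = 0.00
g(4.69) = 0.00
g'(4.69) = 0.00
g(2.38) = 0.00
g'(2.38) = 0.00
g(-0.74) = 0.00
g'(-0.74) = 0.00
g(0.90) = 0.00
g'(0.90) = 0.00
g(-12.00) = 0.00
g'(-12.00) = 0.00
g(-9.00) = 0.00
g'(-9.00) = 0.00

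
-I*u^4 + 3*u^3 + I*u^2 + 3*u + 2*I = (u - I)*(u + I)*(u + 2*I)*(-I*u + 1)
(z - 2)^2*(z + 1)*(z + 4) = z^4 + z^3 - 12*z^2 + 4*z + 16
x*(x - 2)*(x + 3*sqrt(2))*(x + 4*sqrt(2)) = x^4 - 2*x^3 + 7*sqrt(2)*x^3 - 14*sqrt(2)*x^2 + 24*x^2 - 48*x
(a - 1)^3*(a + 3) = a^4 - 6*a^2 + 8*a - 3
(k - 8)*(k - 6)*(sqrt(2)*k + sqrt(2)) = sqrt(2)*k^3 - 13*sqrt(2)*k^2 + 34*sqrt(2)*k + 48*sqrt(2)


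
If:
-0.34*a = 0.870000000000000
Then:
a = -2.56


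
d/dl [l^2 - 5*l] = 2*l - 5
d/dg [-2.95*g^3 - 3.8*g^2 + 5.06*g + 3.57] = -8.85*g^2 - 7.6*g + 5.06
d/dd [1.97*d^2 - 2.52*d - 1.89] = 3.94*d - 2.52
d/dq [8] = 0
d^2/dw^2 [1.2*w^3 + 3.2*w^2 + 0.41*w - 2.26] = 7.2*w + 6.4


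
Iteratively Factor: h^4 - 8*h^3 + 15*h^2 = (h)*(h^3 - 8*h^2 + 15*h) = h^2*(h^2 - 8*h + 15) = h^2*(h - 5)*(h - 3)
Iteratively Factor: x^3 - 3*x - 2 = (x - 2)*(x^2 + 2*x + 1) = (x - 2)*(x + 1)*(x + 1)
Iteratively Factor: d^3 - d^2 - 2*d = (d + 1)*(d^2 - 2*d) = d*(d + 1)*(d - 2)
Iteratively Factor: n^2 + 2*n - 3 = (n - 1)*(n + 3)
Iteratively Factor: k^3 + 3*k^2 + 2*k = (k + 2)*(k^2 + k) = (k + 1)*(k + 2)*(k)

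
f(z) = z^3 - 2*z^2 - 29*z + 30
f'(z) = 3*z^2 - 4*z - 29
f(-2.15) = 73.17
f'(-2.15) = -6.53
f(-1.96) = 71.63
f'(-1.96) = -9.64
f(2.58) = -40.96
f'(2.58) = -19.35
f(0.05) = 28.55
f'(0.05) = -29.19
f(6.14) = 8.02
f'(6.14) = 59.54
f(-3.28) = 68.32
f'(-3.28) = 16.40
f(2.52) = -39.78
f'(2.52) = -20.03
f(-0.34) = 39.59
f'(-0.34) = -27.29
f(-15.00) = -3360.00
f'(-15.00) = 706.00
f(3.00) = -48.00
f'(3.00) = -14.00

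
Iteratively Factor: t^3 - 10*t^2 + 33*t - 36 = (t - 3)*(t^2 - 7*t + 12) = (t - 4)*(t - 3)*(t - 3)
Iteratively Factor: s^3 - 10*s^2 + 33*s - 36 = (s - 3)*(s^2 - 7*s + 12) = (s - 3)^2*(s - 4)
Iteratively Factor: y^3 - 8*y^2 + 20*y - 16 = (y - 2)*(y^2 - 6*y + 8) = (y - 2)^2*(y - 4)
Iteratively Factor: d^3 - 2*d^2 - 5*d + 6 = (d + 2)*(d^2 - 4*d + 3) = (d - 3)*(d + 2)*(d - 1)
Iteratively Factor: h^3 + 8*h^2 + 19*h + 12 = (h + 1)*(h^2 + 7*h + 12) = (h + 1)*(h + 3)*(h + 4)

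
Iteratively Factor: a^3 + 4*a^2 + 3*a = (a + 3)*(a^2 + a) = (a + 1)*(a + 3)*(a)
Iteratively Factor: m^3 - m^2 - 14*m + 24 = (m - 2)*(m^2 + m - 12) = (m - 2)*(m + 4)*(m - 3)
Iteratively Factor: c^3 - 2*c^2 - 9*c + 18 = (c - 3)*(c^2 + c - 6) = (c - 3)*(c - 2)*(c + 3)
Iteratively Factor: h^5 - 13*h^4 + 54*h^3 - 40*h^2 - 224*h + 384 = (h - 3)*(h^4 - 10*h^3 + 24*h^2 + 32*h - 128) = (h - 3)*(h + 2)*(h^3 - 12*h^2 + 48*h - 64) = (h - 4)*(h - 3)*(h + 2)*(h^2 - 8*h + 16) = (h - 4)^2*(h - 3)*(h + 2)*(h - 4)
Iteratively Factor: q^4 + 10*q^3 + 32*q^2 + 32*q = (q + 4)*(q^3 + 6*q^2 + 8*q) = (q + 2)*(q + 4)*(q^2 + 4*q) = q*(q + 2)*(q + 4)*(q + 4)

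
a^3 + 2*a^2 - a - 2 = (a - 1)*(a + 1)*(a + 2)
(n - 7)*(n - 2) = n^2 - 9*n + 14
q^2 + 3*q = q*(q + 3)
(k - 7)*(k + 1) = k^2 - 6*k - 7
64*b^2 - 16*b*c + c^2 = (-8*b + c)^2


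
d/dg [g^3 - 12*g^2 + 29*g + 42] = 3*g^2 - 24*g + 29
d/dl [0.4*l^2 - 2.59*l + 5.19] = 0.8*l - 2.59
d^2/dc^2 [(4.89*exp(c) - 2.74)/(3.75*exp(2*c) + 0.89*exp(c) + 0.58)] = (68.765625*exp(4*c) - 170.445375*exp(3*c) - 91.24875*exp(2*c) + 19.143428*exp(c) + 3.059384)*exp(c)/(52.734375*exp(6*c) + 37.546875*exp(5*c) + 33.379875*exp(4*c) + 12.319469*exp(3*c) + 5.162754*exp(2*c) + 0.898188*exp(c) + 0.195112)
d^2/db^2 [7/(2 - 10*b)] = -175/(5*b - 1)^3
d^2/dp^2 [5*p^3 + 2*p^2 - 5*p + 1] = 30*p + 4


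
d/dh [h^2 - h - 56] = 2*h - 1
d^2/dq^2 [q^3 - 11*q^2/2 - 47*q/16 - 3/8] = 6*q - 11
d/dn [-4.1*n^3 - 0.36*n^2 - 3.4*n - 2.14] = -12.3*n^2 - 0.72*n - 3.4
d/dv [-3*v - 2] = -3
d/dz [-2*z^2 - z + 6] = -4*z - 1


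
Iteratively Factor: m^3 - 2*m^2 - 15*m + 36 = (m - 3)*(m^2 + m - 12) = (m - 3)*(m + 4)*(m - 3)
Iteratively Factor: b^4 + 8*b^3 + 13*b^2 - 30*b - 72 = (b + 3)*(b^3 + 5*b^2 - 2*b - 24) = (b + 3)^2*(b^2 + 2*b - 8) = (b + 3)^2*(b + 4)*(b - 2)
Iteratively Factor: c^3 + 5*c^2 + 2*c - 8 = (c + 2)*(c^2 + 3*c - 4) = (c + 2)*(c + 4)*(c - 1)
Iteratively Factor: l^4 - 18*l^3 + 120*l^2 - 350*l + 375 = (l - 5)*(l^3 - 13*l^2 + 55*l - 75) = (l - 5)*(l - 3)*(l^2 - 10*l + 25) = (l - 5)^2*(l - 3)*(l - 5)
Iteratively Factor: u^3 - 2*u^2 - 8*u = (u - 4)*(u^2 + 2*u) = (u - 4)*(u + 2)*(u)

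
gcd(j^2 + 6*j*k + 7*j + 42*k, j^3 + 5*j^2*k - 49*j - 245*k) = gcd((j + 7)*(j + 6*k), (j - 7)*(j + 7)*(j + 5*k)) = j + 7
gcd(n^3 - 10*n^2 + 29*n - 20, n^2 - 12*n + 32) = n - 4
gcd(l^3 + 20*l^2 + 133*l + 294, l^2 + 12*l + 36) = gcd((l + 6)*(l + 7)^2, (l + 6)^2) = l + 6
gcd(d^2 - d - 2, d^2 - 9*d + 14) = d - 2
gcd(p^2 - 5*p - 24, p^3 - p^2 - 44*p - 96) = p^2 - 5*p - 24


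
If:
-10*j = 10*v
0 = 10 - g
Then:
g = 10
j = -v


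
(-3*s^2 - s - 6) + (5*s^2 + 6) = 2*s^2 - s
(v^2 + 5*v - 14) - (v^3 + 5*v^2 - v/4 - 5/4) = -v^3 - 4*v^2 + 21*v/4 - 51/4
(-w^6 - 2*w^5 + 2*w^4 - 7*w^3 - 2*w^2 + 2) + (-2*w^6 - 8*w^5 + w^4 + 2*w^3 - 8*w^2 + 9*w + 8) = -3*w^6 - 10*w^5 + 3*w^4 - 5*w^3 - 10*w^2 + 9*w + 10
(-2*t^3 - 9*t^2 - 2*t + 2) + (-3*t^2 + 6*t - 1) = -2*t^3 - 12*t^2 + 4*t + 1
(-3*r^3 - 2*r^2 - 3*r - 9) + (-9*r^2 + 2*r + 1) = -3*r^3 - 11*r^2 - r - 8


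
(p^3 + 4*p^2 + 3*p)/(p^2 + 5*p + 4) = p*(p + 3)/(p + 4)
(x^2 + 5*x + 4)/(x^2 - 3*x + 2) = (x^2 + 5*x + 4)/(x^2 - 3*x + 2)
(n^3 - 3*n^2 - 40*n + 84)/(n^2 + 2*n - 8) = (n^2 - n - 42)/(n + 4)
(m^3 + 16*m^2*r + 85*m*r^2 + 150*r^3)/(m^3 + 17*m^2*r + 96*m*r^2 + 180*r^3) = (m + 5*r)/(m + 6*r)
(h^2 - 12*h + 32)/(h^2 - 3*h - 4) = (h - 8)/(h + 1)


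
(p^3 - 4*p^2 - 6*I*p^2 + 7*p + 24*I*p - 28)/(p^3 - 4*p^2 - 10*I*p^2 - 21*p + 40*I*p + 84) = (p + I)/(p - 3*I)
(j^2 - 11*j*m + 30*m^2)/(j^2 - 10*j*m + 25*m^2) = (j - 6*m)/(j - 5*m)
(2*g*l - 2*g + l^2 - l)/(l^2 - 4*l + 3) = (2*g + l)/(l - 3)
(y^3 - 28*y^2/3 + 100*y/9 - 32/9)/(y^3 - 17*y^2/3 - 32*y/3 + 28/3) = (3*y^2 - 26*y + 16)/(3*(y^2 - 5*y - 14))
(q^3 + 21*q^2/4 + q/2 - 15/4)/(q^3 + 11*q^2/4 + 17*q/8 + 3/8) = 2*(4*q^2 + 17*q - 15)/(8*q^2 + 14*q + 3)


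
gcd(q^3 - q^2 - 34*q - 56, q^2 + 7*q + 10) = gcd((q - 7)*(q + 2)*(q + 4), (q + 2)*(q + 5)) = q + 2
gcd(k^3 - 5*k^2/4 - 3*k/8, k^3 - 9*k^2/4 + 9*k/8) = k^2 - 3*k/2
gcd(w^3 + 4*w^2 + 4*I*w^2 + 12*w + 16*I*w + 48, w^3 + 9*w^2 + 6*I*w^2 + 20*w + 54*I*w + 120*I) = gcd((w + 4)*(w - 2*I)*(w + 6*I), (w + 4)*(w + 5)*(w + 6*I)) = w^2 + w*(4 + 6*I) + 24*I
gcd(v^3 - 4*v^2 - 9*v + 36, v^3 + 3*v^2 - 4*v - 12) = v + 3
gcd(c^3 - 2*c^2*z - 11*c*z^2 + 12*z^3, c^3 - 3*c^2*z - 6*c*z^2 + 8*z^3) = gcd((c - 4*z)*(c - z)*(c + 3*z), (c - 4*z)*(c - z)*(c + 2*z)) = c^2 - 5*c*z + 4*z^2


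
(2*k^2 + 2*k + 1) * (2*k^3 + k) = 4*k^5 + 4*k^4 + 4*k^3 + 2*k^2 + k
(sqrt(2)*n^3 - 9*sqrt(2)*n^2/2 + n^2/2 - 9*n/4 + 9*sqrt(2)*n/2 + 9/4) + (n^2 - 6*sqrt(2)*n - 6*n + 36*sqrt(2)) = sqrt(2)*n^3 - 9*sqrt(2)*n^2/2 + 3*n^2/2 - 33*n/4 - 3*sqrt(2)*n/2 + 9/4 + 36*sqrt(2)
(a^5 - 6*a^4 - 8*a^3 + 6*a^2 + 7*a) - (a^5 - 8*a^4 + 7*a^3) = 2*a^4 - 15*a^3 + 6*a^2 + 7*a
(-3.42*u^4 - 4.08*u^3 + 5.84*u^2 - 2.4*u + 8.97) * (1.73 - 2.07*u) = 7.0794*u^5 + 2.529*u^4 - 19.1472*u^3 + 15.0712*u^2 - 22.7199*u + 15.5181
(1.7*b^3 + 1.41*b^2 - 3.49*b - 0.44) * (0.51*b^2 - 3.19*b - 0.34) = 0.867*b^5 - 4.7039*b^4 - 6.8558*b^3 + 10.4293*b^2 + 2.5902*b + 0.1496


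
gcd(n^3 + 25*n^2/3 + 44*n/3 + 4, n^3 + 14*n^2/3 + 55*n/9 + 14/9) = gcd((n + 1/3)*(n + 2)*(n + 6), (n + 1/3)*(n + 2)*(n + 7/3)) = n^2 + 7*n/3 + 2/3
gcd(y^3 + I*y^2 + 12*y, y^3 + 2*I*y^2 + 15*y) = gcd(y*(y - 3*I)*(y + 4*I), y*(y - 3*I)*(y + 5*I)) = y^2 - 3*I*y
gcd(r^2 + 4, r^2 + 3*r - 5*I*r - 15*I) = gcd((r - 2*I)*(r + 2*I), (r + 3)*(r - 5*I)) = 1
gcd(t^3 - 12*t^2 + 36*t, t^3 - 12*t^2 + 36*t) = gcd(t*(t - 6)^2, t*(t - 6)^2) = t^3 - 12*t^2 + 36*t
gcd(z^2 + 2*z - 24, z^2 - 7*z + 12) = z - 4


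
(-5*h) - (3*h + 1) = -8*h - 1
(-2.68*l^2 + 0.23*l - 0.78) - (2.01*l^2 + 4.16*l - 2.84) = -4.69*l^2 - 3.93*l + 2.06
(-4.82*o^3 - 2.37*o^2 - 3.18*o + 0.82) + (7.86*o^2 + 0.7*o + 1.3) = -4.82*o^3 + 5.49*o^2 - 2.48*o + 2.12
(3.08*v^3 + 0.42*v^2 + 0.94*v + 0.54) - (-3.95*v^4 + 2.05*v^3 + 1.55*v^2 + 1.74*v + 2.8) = 3.95*v^4 + 1.03*v^3 - 1.13*v^2 - 0.8*v - 2.26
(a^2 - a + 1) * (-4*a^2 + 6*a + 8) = -4*a^4 + 10*a^3 - 2*a^2 - 2*a + 8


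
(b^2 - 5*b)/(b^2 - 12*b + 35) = b/(b - 7)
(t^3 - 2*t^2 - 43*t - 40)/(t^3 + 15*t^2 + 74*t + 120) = (t^2 - 7*t - 8)/(t^2 + 10*t + 24)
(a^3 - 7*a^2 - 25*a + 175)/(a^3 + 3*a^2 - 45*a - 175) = (a - 5)/(a + 5)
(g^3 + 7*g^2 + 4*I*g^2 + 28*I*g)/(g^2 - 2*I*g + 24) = g*(g + 7)/(g - 6*I)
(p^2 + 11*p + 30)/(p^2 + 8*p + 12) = (p + 5)/(p + 2)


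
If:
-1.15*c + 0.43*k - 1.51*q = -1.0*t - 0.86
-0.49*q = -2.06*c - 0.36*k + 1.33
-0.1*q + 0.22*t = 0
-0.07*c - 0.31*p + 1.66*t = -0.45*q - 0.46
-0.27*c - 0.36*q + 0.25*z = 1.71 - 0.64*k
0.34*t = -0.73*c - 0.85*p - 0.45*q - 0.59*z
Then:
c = 1.26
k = -9.63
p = -16.21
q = -4.48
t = -2.04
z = 26.39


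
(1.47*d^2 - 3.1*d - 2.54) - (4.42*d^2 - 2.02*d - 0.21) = -2.95*d^2 - 1.08*d - 2.33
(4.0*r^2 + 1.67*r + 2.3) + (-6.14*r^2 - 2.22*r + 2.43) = -2.14*r^2 - 0.55*r + 4.73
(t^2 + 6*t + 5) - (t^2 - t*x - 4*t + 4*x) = t*x + 10*t - 4*x + 5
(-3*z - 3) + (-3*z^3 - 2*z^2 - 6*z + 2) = -3*z^3 - 2*z^2 - 9*z - 1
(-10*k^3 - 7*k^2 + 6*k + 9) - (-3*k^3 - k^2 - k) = -7*k^3 - 6*k^2 + 7*k + 9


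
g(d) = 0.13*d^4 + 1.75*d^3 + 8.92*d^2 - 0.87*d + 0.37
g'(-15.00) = -842.22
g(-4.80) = 85.54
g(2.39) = 77.38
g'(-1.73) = -18.71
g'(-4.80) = -23.05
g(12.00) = 6994.09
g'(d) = 0.52*d^3 + 5.25*d^2 + 17.84*d - 0.87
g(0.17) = 0.49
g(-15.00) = 2695.42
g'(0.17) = 2.32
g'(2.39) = 78.86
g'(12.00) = 1867.77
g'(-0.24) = -4.86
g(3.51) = 202.62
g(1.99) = 49.79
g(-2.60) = 38.11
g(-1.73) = 20.68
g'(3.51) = 148.92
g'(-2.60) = -20.90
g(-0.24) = 1.07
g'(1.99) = 59.52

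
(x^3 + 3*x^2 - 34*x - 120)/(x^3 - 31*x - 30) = (x + 4)/(x + 1)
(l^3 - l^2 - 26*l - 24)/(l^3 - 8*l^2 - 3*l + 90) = (l^2 + 5*l + 4)/(l^2 - 2*l - 15)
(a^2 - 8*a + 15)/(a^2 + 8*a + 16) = (a^2 - 8*a + 15)/(a^2 + 8*a + 16)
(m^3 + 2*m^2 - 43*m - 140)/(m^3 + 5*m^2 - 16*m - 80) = (m - 7)/(m - 4)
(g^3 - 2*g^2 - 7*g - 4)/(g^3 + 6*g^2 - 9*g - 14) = (g^2 - 3*g - 4)/(g^2 + 5*g - 14)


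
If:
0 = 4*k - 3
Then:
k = 3/4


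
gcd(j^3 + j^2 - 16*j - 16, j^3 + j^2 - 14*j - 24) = j - 4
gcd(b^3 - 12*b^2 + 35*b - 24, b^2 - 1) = b - 1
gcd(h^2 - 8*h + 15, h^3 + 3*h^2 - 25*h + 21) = h - 3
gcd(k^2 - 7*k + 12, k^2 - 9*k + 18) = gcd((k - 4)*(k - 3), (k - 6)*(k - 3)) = k - 3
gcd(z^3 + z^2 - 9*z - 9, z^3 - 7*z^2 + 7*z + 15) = z^2 - 2*z - 3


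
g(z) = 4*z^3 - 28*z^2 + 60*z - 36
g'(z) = 12*z^2 - 56*z + 60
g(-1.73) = -244.31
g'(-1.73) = 192.79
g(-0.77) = -100.63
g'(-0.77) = 110.23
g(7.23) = 445.89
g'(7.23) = 282.39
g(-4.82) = -1423.63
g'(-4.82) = 608.71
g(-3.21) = -649.42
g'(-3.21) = 363.41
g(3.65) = 4.48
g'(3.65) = 15.47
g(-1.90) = -278.52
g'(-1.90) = 209.72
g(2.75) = 0.44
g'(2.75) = -3.25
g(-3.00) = -576.00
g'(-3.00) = 336.00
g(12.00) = 3564.00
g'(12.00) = 1116.00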